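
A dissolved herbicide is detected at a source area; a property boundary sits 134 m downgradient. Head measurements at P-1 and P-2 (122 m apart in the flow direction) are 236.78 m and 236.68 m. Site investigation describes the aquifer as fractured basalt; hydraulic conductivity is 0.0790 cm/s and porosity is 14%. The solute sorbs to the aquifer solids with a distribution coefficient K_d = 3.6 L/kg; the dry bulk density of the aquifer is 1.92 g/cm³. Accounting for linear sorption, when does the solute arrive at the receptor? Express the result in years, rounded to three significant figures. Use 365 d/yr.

46.3 years

Hydraulic gradient i = (236.78 − 236.68) / 122 = 0.10 / 122 = 8.197e-4
K = 0.0790 cm/s × 864 = 68.26 m/d
Specific discharge q = 68.26 × 8.197e-4 = 0.05595 m/d
v_s = q/n_e = 0.05595/0.14 = 0.3996 m/d
Retardation R = 1 + ρ_b·K_d/n = 1 + 1.92×3.6/0.14 = 50.37
Contaminant velocity v_c = v/R = 0.3996/50.37 = 0.007934 m/d
t = L/v_c = 134/0.007934 = 16890 d
   = 16890/365 = 46.3 yr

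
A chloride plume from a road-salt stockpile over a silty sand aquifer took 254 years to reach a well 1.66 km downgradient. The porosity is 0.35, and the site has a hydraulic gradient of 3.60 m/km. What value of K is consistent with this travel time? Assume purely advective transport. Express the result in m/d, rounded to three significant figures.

t = 254 years = 92710 d
L = 1.66 km = 1660 m
v = L / t = 1660 / 92710 = 0.01791 m/d
K = v · n / i = 0.01791 × 0.35 / 0.0036 = 1.74 m/d

1.74 m/d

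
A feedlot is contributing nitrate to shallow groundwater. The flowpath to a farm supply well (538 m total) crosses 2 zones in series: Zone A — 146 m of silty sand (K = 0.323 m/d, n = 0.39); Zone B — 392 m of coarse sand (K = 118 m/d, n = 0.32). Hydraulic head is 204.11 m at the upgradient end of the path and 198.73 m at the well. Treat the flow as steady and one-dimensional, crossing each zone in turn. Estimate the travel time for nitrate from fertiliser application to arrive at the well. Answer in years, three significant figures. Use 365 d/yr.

Total head drop ΔH = 204.11 − 198.73 = 5.38 m
Steady 1-D flow in series ⇒ the Darcy flux q is identical in every zone and the zone head losses add (resistances L/K in series).
Σ(L/K) = 146/0.323 + 392/118 = 452.0 + 3.322 = 455.3 d
q = ΔH / Σ(L/K) = 5.38 / 455.3 = 0.01182 m/d (same in every zone)
Zone A: v = q/n = 0.01182/0.39 = 0.03030 m/d → t_A = 146/0.03030 = 4819 d
Zone B: v = q/n = 0.01182/0.32 = 0.03692 m/d → t_B = 392/0.03692 = 10620 d
Total t = 4819 + 10620 = 15440 d
   = 15440 / 365 = 42.3 yr

42.3 years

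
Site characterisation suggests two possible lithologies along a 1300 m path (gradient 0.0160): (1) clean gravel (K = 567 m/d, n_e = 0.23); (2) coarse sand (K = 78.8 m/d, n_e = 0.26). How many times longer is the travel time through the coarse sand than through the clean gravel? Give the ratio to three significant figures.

Unit 1 (clean gravel): v = 567×0.016/0.23 = 39.44 m/d, t = 1300/39.44 = 32.96 d
Unit 2 (coarse sand): v = 78.8×0.016/0.26 = 4.849 m/d, t = 1300/4.849 = 268.1 d
t(coarse sand) / t(clean gravel) = 268.1/32.96 = 8.13

8.13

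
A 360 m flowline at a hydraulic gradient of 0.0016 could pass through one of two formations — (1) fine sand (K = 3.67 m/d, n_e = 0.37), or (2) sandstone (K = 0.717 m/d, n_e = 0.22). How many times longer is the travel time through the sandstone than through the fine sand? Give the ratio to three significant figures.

3.04

Unit 1 (fine sand): v = 3.67×0.0016/0.37 = 0.01587 m/d, t = 360/0.01587 = 22680 d
Unit 2 (sandstone): v = 0.717×0.0016/0.22 = 0.005215 m/d, t = 360/0.005215 = 69040 d
t(sandstone) / t(fine sand) = 69040/22680 = 3.04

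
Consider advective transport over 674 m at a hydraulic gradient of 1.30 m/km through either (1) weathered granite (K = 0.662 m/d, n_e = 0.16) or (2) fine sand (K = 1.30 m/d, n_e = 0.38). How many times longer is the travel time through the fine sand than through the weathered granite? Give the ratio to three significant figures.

Unit 1 (weathered granite): v = 0.662×0.0013/0.16 = 0.005379 m/d, t = 674/0.005379 = 125300 d
Unit 2 (fine sand): v = 1.30×0.0013/0.38 = 0.004447 m/d, t = 674/0.004447 = 151600 d
t(fine sand) / t(weathered granite) = 151600/125300 = 1.21

1.21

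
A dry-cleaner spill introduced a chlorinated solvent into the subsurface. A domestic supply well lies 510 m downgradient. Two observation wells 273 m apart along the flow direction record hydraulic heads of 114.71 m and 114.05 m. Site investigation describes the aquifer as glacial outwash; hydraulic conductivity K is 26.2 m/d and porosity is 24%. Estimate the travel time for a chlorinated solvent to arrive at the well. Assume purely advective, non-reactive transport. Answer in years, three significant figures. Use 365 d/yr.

5.29 years

Hydraulic gradient i = (114.71 − 114.05) / 273 = 0.66 / 273 = 0.002418
q = Ki = 26.2 × 0.002418 = 0.06334 m/d
Seepage velocity v = q / n = 0.06334 / 0.24 = 0.2639 m/d
t = L / v = 510 / 0.2639 = 1932 d
   = 1932 / 365 = 5.29 yr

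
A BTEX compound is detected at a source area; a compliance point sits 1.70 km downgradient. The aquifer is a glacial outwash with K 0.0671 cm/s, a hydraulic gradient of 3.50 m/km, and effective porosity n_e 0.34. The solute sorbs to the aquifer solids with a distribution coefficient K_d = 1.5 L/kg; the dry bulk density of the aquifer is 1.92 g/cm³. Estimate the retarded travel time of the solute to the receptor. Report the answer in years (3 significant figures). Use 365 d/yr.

73.9 years

K = 0.0671 cm/s × 864 = 57.97 m/d
q = Ki = 57.97 × 0.0035 = 0.2029 m/d
Average linear velocity = 0.2029 / 0.34 = 0.5968 m/d
Retardation R = 1 + ρ_b·K_d/n = 1 + 1.92×1.5/0.34 = 9.471
Contaminant velocity v_c = v/R = 0.5968/9.471 = 0.06302 m/d
L = 1.70 km = 1700 m
t = L/v_c = 1700/0.06302 = 26980 d
   = 26980/365 = 73.9 yr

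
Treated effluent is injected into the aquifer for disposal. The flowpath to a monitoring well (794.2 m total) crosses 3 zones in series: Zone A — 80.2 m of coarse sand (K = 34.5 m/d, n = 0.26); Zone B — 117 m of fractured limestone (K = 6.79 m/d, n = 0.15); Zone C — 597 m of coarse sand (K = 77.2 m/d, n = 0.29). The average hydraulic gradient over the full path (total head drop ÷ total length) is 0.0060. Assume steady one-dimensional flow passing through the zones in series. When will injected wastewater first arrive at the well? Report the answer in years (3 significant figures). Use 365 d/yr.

3.32 years

Continuity: the same q passes through each zone, so ΔH = q·Σ(L_j/K_j) — the zones act as resistances in series.
Σ(L/K) = 80.2/34.5 + 117/6.79 + 597/77.2 = 2.325 + 17.23 + 7.733 = 27.29 d
K_eq = L_total / Σ(L/K) = 794.2 / 27.29 = 29.10 m/d
q = K_eq · i = 29.10 × 0.0060 = 0.1746 m/d (same in every zone)
Zone A: v = q/n = 0.1746/0.26 = 0.6716 m/d → t_A = 80.2/0.6716 = 119.4 d
Zone B: v = q/n = 0.1746/0.15 = 1.164 m/d → t_B = 117/1.164 = 100.5 d
Zone C: v = q/n = 0.1746/0.29 = 0.6021 m/d → t_C = 597/0.6021 = 991.5 d
Total t = 119.4 + 100.5 + 991.5 = 1211 d
   = 1211 / 365 = 3.32 yr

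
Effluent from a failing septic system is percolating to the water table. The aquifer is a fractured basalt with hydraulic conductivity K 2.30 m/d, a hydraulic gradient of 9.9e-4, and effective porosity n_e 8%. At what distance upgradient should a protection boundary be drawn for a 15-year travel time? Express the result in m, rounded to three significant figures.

Darcy flux q = K·i = 2.30 × 9.9e-4 = 0.002277 m/d
Average linear velocity = 0.002277 / 0.08 = 0.02846 m/d
T = 15 yr × 365 = 5475 d
L = v × T = 0.02846 × 5475 = 155.8 m

156 m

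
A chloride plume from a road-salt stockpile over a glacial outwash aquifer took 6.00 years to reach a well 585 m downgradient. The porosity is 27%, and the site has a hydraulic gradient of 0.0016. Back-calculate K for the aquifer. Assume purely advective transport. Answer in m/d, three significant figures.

45.1 m/d

t = 6.00 years = 2190 d
v = L / t = 585 / 2190 = 0.2671 m/d
K = v · n / i = 0.2671 × 0.27 / 0.0016 = 45.1 m/d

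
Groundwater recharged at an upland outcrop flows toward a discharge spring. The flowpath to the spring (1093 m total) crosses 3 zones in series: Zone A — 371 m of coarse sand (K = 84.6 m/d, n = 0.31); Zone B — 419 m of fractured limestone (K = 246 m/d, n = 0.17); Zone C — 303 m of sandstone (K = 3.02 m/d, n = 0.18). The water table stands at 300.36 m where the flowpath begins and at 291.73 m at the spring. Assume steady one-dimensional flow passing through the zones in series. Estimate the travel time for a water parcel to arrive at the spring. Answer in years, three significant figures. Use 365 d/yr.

Total head drop ΔH = 300.36 − 291.73 = 8.63 m
Steady 1-D flow in series ⇒ the Darcy flux q is identical in every zone and the zone head losses add (resistances L/K in series).
Σ(L/K) = 371/84.6 + 419/246 + 303/3.02 = 4.385 + 1.703 + 100.3 = 106.4 d
q = ΔH / Σ(L/K) = 8.63 / 106.4 = 0.08109 m/d (same in every zone)
Zone A: v = q/n = 0.08109/0.31 = 0.2616 m/d → t_A = 371/0.2616 = 1418 d
Zone B: v = q/n = 0.08109/0.17 = 0.4770 m/d → t_B = 419/0.4770 = 878.4 d
Zone C: v = q/n = 0.08109/0.18 = 0.4505 m/d → t_C = 303/0.4505 = 672.6 d
Total t = 1418 + 878.4 + 672.6 = 2969 d
   = 2969 / 365 = 8.13 yr

8.13 years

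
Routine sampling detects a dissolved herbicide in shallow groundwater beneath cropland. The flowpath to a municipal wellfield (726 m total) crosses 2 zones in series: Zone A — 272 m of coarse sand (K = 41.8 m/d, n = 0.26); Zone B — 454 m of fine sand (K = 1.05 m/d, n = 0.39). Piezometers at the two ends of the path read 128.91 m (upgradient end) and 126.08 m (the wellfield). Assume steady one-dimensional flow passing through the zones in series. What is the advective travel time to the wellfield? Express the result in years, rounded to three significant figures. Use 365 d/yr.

105 years

Total head drop ΔH = 128.91 − 126.08 = 2.83 m
Steady 1-D flow in series ⇒ the Darcy flux q is identical in every zone and the zone head losses add (resistances L/K in series).
Σ(L/K) = 272/41.8 + 454/1.05 = 6.507 + 432.4 = 438.9 d
q = ΔH / Σ(L/K) = 2.83 / 438.9 = 0.006448 m/d (same in every zone)
Zone A: v = q/n = 0.006448/0.26 = 0.02480 m/d → t_A = 272/0.02480 = 10970 d
Zone B: v = q/n = 0.006448/0.39 = 0.01653 m/d → t_B = 454/0.01653 = 27460 d
Total t = 10970 + 27460 = 38430 d
   = 38430 / 365 = 105 yr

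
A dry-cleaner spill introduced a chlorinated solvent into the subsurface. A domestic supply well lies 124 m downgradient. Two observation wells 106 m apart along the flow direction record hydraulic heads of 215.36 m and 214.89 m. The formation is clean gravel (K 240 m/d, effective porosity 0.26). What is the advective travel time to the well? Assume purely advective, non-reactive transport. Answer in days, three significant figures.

Hydraulic gradient i = (215.36 − 214.89) / 106 = 0.47 / 106 = 0.004434
Darcy flux q = K·i = 240 × 0.004434 = 1.064 m/d
v_s = q/n_e = 1.064/0.26 = 4.093 m/d
t = L / v = 124 / 4.093 = 30.30 d

30.3 days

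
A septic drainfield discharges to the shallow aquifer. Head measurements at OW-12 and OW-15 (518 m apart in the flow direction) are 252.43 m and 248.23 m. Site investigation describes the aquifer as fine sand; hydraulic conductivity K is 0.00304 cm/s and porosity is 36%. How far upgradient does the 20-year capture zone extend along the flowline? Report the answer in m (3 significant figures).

Hydraulic gradient i = (252.43 − 248.23) / 518 = 4.20 / 518 = 0.008108
K = 0.00304 cm/s × 864 = 2.627 m/d
q = Ki = 2.627 × 0.008108 = 0.02130 m/d
Seepage velocity v = q / n = 0.02130 / 0.36 = 0.05916 m/d
T = 20 yr × 365 = 7300 d
L = v × T = 0.05916 × 7300 = 431.8 m

432 m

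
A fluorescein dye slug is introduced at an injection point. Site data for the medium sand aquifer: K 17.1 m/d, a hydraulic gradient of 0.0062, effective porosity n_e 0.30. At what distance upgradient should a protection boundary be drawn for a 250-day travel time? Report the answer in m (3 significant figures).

88.4 m

Darcy flux q = K·i = 17.1 × 0.0062 = 0.1060 m/d
Seepage velocity v = q / n = 0.1060 / 0.30 = 0.3534 m/d
L = v × T = 0.3534 × 250 = 88.35 m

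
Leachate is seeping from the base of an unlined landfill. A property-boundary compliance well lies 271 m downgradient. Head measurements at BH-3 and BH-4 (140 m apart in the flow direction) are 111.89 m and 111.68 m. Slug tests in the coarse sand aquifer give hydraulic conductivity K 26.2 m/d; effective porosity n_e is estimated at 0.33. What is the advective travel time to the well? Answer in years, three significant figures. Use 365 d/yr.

Hydraulic gradient i = (111.89 − 111.68) / 140 = 0.21 / 140 = 0.001500
Specific discharge q = 26.2 × 0.001500 = 0.03930 m/d
Average linear velocity = 0.03930 / 0.33 = 0.1191 m/d
t = L / v = 271 / 0.1191 = 2276 d
   = 2276 / 365 = 6.23 yr

6.23 years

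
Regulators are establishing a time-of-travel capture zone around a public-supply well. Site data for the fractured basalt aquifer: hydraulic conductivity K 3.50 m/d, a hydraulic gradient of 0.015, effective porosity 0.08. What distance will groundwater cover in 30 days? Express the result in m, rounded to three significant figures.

q = Ki = 3.50 × 0.015 = 0.05250 m/d
Seepage velocity v = q / n = 0.05250 / 0.08 = 0.6563 m/d
L = v × T = 0.6563 × 30 = 19.69 m

19.7 m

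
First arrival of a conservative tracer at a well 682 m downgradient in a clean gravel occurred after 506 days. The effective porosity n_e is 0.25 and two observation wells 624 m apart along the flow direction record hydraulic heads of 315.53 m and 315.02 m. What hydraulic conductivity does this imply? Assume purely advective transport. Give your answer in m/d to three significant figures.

412 m/d

Hydraulic gradient i = (315.53 − 315.02) / 624 = 0.51 / 624 = 8.173e-4
v = L / t = 682 / 506 = 1.348 m/d
K = v · n / i = 1.348 × 0.25 / 8.173e-4 = 412 m/d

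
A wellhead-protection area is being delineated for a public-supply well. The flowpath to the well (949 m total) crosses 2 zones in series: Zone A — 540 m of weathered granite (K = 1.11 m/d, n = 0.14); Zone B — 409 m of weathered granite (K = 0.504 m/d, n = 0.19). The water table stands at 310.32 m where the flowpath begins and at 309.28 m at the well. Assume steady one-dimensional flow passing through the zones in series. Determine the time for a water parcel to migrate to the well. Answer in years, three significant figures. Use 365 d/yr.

524 years

Total head drop ΔH = 310.32 − 309.28 = 1.04 m
Continuity: the same q passes through each zone, so ΔH = q·Σ(L_j/K_j) — the zones act as resistances in series.
Σ(L/K) = 540/1.11 + 409/0.504 = 486.5 + 811.5 = 1298 d
q = ΔH / Σ(L/K) = 1.04 / 1298 = 8.012e-4 m/d (same in every zone)
Zone A: v = q/n = 8.012e-4/0.14 = 0.005723 m/d → t_A = 540/0.005723 = 94350 d
Zone B: v = q/n = 8.012e-4/0.19 = 0.004217 m/d → t_B = 409/0.004217 = 96990 d
Total t = 94350 + 96990 = 191300 d
   = 191300 / 365 = 524 yr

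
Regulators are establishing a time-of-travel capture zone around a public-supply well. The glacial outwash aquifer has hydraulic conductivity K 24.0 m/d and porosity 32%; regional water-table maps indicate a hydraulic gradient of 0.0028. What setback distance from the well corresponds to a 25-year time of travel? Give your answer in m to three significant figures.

q = Ki = 24.0 × 0.0028 = 0.06720 m/d
v = Ki/n = 24.0·0.0028/0.32 = 0.2100 m/d
T = 25 yr × 365 = 9125 d
L = v × T = 0.2100 × 9125 = 1916 m

1920 m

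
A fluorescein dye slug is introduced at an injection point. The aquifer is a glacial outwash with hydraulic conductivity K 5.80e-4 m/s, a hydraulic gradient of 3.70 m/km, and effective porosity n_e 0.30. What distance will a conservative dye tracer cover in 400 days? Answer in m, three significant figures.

K = 5.80e-4 m/s × 86400 s/d = 50.11 m/d
Darcy flux q = K·i = 50.11 × 0.0037 = 0.1854 m/d
Average linear velocity = 0.1854 / 0.30 = 0.6180 m/d
L = v × T = 0.6180 × 400 = 247.2 m

247 m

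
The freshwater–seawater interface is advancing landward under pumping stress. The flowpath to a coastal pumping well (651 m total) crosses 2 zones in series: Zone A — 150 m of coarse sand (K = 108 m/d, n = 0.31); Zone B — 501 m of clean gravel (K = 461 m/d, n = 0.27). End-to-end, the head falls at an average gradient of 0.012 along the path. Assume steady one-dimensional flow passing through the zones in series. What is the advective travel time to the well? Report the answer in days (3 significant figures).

57.6 days

For zones in series the flux q is common to all zones; the equivalent conductivity is the harmonic (thickness-weighted) mean, K_eq = L_total / Σ(L_j/K_j).
Σ(L/K) = 150/108 + 501/461 = 1.389 + 1.087 = 2.476 d
K_eq = L_total / Σ(L/K) = 651 / 2.476 = 263.0 m/d
q = K_eq · i = 263.0 × 0.012 = 3.156 m/d (same in every zone)
Zone A: v = q/n = 3.156/0.31 = 10.18 m/d → t_A = 150/10.18 = 14.74 d
Zone B: v = q/n = 3.156/0.27 = 11.69 m/d → t_B = 501/11.69 = 42.87 d
Total t = 14.74 + 42.87 = 57.60 d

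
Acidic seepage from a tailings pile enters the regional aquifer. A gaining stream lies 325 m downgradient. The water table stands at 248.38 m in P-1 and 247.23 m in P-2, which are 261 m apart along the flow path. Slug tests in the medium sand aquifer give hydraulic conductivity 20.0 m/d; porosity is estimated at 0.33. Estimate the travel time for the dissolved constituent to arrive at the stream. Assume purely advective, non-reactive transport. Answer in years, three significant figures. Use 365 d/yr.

3.33 years

Hydraulic gradient i = (248.38 − 247.23) / 261 = 1.15 / 261 = 0.004406
Specific discharge q = 20.0 × 0.004406 = 0.08812 m/d
Seepage velocity v = q / n = 0.08812 / 0.33 = 0.2670 m/d
t = L / v = 325 / 0.2670 = 1217 d
   = 1217 / 365 = 3.33 yr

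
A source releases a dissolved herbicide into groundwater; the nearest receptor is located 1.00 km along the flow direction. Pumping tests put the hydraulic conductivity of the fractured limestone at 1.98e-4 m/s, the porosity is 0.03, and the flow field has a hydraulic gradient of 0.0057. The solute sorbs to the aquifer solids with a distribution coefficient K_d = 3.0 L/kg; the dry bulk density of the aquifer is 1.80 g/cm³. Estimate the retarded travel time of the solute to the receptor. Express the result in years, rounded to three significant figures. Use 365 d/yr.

153 years

K = 1.98e-4 m/s × 86400 s/d = 17.11 m/d
q = Ki = 17.11 × 0.0057 = 0.09751 m/d
v_s = q/n_e = 0.09751/0.03 = 3.250 m/d
Retardation R = 1 + ρ_b·K_d/n = 1 + 1.80×3.0/0.03 = 181.0
Contaminant velocity v_c = v/R = 3.250/181.0 = 0.01796 m/d
L = 1.00 km = 1000 m
t = L/v_c = 1000/0.01796 = 55690 d
   = 55690/365 = 153 yr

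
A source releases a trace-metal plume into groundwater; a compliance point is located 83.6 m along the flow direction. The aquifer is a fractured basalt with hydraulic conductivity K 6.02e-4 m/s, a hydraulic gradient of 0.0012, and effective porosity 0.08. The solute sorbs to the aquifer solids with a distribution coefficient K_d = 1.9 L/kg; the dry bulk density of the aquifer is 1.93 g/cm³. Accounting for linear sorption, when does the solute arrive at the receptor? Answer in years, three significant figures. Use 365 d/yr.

13.8 years

K = 6.02e-4 m/s × 86400 s/d = 52.01 m/d
Specific discharge q = 52.01 × 0.0012 = 0.06242 m/d
v = Ki/n = 52.01·0.0012/0.08 = 0.7802 m/d
Retardation R = 1 + ρ_b·K_d/n = 1 + 1.93×1.9/0.08 = 46.84
Contaminant velocity v_c = v/R = 0.7802/46.84 = 0.01666 m/d
t = L/v_c = 83.6/0.01666 = 5019 d
   = 5019/365 = 13.8 yr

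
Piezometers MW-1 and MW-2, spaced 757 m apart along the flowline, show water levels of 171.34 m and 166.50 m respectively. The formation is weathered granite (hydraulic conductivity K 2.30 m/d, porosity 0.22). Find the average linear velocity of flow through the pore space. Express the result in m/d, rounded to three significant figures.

0.0668 m/d

Hydraulic gradient i = (171.34 − 166.50) / 757 = 4.84 / 757 = 0.006394
Darcy flux q = K·i = 2.30 × 0.006394 = 0.01471 m/d
Seepage velocity v = q / n = 0.01471 / 0.22 = 0.06684 m/d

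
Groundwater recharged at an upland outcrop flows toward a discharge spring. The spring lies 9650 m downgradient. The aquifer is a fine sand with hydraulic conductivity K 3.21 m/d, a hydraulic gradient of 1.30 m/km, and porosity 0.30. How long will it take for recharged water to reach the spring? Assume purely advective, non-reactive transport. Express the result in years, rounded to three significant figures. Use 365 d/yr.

1900 years

Darcy flux q = K·i = 3.21 × 0.0013 = 0.004173 m/d
Average linear velocity = 0.004173 / 0.30 = 0.01391 m/d
t = L / v = 9650 / 0.01391 = 693700 d
   = 693700 / 365 = 1900 yr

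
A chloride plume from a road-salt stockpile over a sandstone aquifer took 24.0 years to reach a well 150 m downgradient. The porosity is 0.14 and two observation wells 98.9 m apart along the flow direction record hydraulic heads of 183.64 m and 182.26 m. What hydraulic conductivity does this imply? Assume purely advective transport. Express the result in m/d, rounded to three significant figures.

Hydraulic gradient i = (183.64 − 182.26) / 98.9 = 1.38 / 98.9 = 0.01395
t = 24.0 years = 8760 d
v = L / t = 150 / 8760 = 0.01712 m/d
K = v · n / i = 0.01712 × 0.14 / 0.01395 = 0.172 m/d

0.172 m/d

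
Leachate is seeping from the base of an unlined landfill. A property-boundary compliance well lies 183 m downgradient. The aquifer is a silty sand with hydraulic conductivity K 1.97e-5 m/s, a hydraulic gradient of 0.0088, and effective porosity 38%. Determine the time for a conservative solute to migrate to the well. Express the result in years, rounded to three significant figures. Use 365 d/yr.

12.7 years

K = 1.97e-5 m/s × 86400 s/d = 1.702 m/d
Darcy flux q = K·i = 1.702 × 0.0088 = 0.01498 m/d
Average linear velocity = 0.01498 / 0.38 = 0.03942 m/d
t = L / v = 183 / 0.03942 = 4643 d
   = 4643 / 365 = 12.7 yr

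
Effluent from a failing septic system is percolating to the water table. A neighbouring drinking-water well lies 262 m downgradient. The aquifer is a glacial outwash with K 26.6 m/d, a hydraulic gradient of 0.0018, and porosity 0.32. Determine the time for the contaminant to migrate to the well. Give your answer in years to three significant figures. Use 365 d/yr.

4.80 years

Darcy flux q = K·i = 26.6 × 0.0018 = 0.04788 m/d
v_s = q/n_e = 0.04788/0.32 = 0.1496 m/d
t = L / v = 262 / 0.1496 = 1751 d
   = 1751 / 365 = 4.80 yr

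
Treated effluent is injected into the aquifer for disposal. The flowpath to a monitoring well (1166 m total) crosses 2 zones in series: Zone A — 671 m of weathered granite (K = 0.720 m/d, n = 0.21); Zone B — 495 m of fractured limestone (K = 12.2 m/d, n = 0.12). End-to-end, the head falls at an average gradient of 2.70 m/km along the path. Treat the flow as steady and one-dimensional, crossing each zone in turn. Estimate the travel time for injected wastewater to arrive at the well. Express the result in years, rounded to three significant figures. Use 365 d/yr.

Continuity: the same q passes through each zone, so ΔH = q·Σ(L_j/K_j) — the zones act as resistances in series.
Σ(L/K) = 671/0.720 + 495/12.2 = 931.9 + 40.57 = 972.5 d
K_eq = L_total / Σ(L/K) = 1166 / 972.5 = 1.199 m/d
q = K_eq · i = 1.199 × 0.0027 = 0.003237 m/d (same in every zone)
Zone A: v = q/n = 0.003237/0.21 = 0.01542 m/d → t_A = 671/0.01542 = 43530 d
Zone B: v = q/n = 0.003237/0.12 = 0.02698 m/d → t_B = 495/0.02698 = 18350 d
Total t = 43530 + 18350 = 61880 d
   = 61880 / 365 = 170 yr

170 years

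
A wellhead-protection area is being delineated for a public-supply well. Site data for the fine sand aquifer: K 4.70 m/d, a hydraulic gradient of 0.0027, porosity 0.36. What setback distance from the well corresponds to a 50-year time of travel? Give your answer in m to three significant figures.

Specific discharge q = 4.70 × 0.0027 = 0.01269 m/d
Seepage velocity v = q / n = 0.01269 / 0.36 = 0.03525 m/d
T = 50 yr × 365 = 18250 d
L = v × T = 0.03525 × 18250 = 643.3 m

643 m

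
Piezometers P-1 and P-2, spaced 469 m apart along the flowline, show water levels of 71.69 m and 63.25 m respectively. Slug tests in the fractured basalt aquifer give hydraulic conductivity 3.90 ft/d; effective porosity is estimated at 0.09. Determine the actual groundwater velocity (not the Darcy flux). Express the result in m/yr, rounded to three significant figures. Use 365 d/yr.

Hydraulic gradient i = (71.69 − 63.25) / 469 = 8.44 / 469 = 0.01800
K = 3.90 ft/d × 0.3048 = 1.189 m/d
Specific discharge q = 1.189 × 0.01800 = 0.02139 m/d
Average linear velocity = 0.02139 / 0.09 = 0.2377 m/d
   = 0.2377 × 365 = 86.8 m/yr

86.8 m/yr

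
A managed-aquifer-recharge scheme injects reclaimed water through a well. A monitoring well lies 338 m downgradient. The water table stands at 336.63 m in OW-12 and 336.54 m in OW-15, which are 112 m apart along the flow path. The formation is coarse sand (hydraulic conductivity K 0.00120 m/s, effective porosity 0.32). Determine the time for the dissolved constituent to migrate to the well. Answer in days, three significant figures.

1300 days

Hydraulic gradient i = (336.63 − 336.54) / 112 = 0.09 / 112 = 8.036e-4
K = 0.00120 m/s × 86400 s/d = 103.7 m/d
q = Ki = 103.7 × 8.036e-4 = 0.08331 m/d
v_s = q/n_e = 0.08331/0.32 = 0.2604 m/d
t = L / v = 338 / 0.2604 = 1298 d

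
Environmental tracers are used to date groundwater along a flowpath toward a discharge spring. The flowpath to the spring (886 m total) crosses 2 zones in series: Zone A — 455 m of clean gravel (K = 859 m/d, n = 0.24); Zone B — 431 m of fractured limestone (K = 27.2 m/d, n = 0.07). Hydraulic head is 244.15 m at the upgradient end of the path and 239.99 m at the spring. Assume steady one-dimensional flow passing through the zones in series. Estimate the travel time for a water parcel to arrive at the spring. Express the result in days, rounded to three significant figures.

549 days

Total head drop ΔH = 244.15 − 239.99 = 4.16 m
Continuity: the same q passes through each zone, so ΔH = q·Σ(L_j/K_j) — the zones act as resistances in series.
Σ(L/K) = 455/859 + 431/27.2 = 0.5297 + 15.85 = 16.38 d
q = ΔH / Σ(L/K) = 4.16 / 16.38 = 0.2540 m/d (same in every zone)
Zone A: v = q/n = 0.2540/0.24 = 1.059 m/d → t_A = 455/1.059 = 429.9 d
Zone B: v = q/n = 0.2540/0.07 = 3.629 m/d → t_B = 431/3.629 = 118.8 d
Total t = 429.9 + 118.8 = 548.6 d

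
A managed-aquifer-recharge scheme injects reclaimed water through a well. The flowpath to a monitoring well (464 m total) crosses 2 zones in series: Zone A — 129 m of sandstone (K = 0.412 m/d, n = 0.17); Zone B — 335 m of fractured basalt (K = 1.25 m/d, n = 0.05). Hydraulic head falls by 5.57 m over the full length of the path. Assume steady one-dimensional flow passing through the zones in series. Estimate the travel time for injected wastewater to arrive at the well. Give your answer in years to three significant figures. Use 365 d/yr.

Steady 1-D flow in series ⇒ the Darcy flux q is identical in every zone and the zone head losses add (resistances L/K in series).
Σ(L/K) = 129/0.412 + 335/1.25 = 313.1 + 268.0 = 581.1 d
q = ΔH / Σ(L/K) = 5.57 / 581.1 = 0.009585 m/d (same in every zone)
Zone A: v = q/n = 0.009585/0.17 = 0.05638 m/d → t_A = 129/0.05638 = 2288 d
Zone B: v = q/n = 0.009585/0.05 = 0.1917 m/d → t_B = 335/0.1917 = 1747 d
Total t = 2288 + 1747 = 4035 d
   = 4035 / 365 = 11.1 yr

11.1 years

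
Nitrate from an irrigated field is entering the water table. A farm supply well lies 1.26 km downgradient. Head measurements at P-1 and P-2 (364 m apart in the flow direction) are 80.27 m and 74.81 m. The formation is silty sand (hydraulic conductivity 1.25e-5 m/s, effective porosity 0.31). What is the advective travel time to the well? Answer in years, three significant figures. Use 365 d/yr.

66.1 years

Hydraulic gradient i = (80.27 − 74.81) / 364 = 5.46 / 364 = 0.01500
K = 1.25e-5 m/s × 86400 s/d = 1.080 m/d
q = Ki = 1.080 × 0.01500 = 0.01620 m/d
Seepage velocity v = q / n = 0.01620 / 0.31 = 0.05226 m/d
L = 1.26 km = 1260 m
t = L / v = 1260 / 0.05226 = 24110 d
   = 24110 / 365 = 66.1 yr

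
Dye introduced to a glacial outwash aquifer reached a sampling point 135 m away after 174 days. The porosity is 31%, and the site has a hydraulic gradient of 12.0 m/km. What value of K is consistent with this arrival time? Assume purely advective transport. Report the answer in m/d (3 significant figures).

v = L / t = 135 / 174 = 0.7759 m/d
K = v · n / i = 0.7759 × 0.31 / 0.012 = 20.0 m/d

20.0 m/d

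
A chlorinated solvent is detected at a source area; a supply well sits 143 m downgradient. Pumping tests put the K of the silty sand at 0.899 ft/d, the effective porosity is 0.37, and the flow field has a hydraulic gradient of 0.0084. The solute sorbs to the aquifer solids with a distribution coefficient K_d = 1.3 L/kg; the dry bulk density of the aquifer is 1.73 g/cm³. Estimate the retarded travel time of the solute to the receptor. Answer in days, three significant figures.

163000 days

K = 0.899 ft/d × 0.3048 = 0.2740 m/d
Darcy flux q = K·i = 0.2740 × 0.0084 = 0.002302 m/d
Seepage velocity v = q / n = 0.002302 / 0.37 = 0.006221 m/d
Retardation R = 1 + ρ_b·K_d/n = 1 + 1.73×1.3/0.37 = 7.078
Contaminant velocity v_c = v/R = 0.006221/7.078 = 8.789e-4 m/d
t = L/v_c = 143/8.789e-4 = 162700 d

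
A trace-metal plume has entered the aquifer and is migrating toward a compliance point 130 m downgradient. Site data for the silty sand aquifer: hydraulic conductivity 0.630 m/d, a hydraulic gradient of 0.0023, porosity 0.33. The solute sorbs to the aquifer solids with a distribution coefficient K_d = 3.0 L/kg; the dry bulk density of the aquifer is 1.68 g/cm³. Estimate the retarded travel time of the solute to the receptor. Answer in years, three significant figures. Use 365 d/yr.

1320 years

Darcy flux q = K·i = 0.630 × 0.0023 = 0.001449 m/d
Average linear velocity = 0.001449 / 0.33 = 0.004391 m/d
Retardation R = 1 + ρ_b·K_d/n = 1 + 1.68×3.0/0.33 = 16.27
Contaminant velocity v_c = v/R = 0.004391/16.27 = 2.698e-4 m/d
t = L/v_c = 130/2.698e-4 = 481800 d
   = 481800/365 = 1320 yr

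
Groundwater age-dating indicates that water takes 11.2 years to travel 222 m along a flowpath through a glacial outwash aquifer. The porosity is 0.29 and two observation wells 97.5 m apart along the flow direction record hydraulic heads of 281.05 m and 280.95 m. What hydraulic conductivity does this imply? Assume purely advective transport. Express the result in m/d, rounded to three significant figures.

15.4 m/d

Hydraulic gradient i = (281.05 − 280.95) / 97.5 = 0.10 / 97.5 = 0.001026
t = 11.2 years = 4088 d
v = L / t = 222 / 4088 = 0.05431 m/d
K = v · n / i = 0.05431 × 0.29 / 0.001026 = 15.4 m/d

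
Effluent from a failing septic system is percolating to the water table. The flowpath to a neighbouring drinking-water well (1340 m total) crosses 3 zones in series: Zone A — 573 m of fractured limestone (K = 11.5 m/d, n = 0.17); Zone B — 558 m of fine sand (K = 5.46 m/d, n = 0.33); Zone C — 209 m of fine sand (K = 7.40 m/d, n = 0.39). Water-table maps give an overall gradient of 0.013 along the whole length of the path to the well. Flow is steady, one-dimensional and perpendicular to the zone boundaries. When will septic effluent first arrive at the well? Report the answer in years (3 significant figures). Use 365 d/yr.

10.3 years

Continuity: the same q passes through each zone, so ΔH = q·Σ(L_j/K_j) — the zones act as resistances in series.
Σ(L/K) = 573/11.5 + 558/5.46 + 209/7.40 = 49.83 + 102.2 + 28.24 = 180.3 d
K_eq = L_total / Σ(L/K) = 1340 / 180.3 = 7.433 m/d
q = K_eq · i = 7.433 × 0.013 = 0.09663 m/d (same in every zone)
Zone A: v = q/n = 0.09663/0.17 = 0.5684 m/d → t_A = 573/0.5684 = 1008 d
Zone B: v = q/n = 0.09663/0.33 = 0.2928 m/d → t_B = 558/0.2928 = 1906 d
Zone C: v = q/n = 0.09663/0.39 = 0.2478 m/d → t_C = 209/0.2478 = 843.5 d
Total t = 1008 + 1906 + 843.5 = 3757 d
   = 3757 / 365 = 10.3 yr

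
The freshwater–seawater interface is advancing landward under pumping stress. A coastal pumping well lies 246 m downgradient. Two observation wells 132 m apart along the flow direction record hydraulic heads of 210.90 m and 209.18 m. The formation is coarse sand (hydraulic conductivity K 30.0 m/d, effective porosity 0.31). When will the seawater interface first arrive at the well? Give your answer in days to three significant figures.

Hydraulic gradient i = (210.90 − 209.18) / 132 = 1.72 / 132 = 0.01303
q = Ki = 30.0 × 0.01303 = 0.3909 m/d
v_s = q/n_e = 0.3909/0.31 = 1.261 m/d
t = L / v = 246 / 1.261 = 195.1 d

195 days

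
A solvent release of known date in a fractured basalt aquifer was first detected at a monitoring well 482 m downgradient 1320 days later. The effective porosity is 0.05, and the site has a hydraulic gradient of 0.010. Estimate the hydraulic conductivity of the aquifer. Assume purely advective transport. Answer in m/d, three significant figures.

1.83 m/d

v = L / t = 482 / 1320 = 0.3652 m/d
K = v · n / i = 0.3652 × 0.05 / 0.010 = 1.83 m/d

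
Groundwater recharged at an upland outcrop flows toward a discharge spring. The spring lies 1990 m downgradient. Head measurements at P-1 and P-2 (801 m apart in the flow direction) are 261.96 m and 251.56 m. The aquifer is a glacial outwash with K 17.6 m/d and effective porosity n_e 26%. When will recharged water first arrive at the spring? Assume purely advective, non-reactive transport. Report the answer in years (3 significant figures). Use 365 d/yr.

Hydraulic gradient i = (261.96 − 251.56) / 801 = 10.40 / 801 = 0.01298
Specific discharge q = 17.6 × 0.01298 = 0.2285 m/d
v_s = q/n_e = 0.2285/0.26 = 0.8789 m/d
t = L / v = 1990 / 0.8789 = 2264 d
   = 2264 / 365 = 6.20 yr

6.20 years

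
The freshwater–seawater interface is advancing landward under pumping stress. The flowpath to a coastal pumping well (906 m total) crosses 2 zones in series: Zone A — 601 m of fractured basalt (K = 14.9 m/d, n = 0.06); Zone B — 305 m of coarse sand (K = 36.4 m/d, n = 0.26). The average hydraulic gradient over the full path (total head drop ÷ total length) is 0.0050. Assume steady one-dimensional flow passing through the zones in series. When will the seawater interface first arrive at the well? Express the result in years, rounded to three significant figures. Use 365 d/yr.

3.40 years

For zones in series the flux q is common to all zones; the equivalent conductivity is the harmonic (thickness-weighted) mean, K_eq = L_total / Σ(L_j/K_j).
Σ(L/K) = 601/14.9 + 305/36.4 = 40.34 + 8.379 = 48.71 d
K_eq = L_total / Σ(L/K) = 906 / 48.71 = 18.60 m/d
q = K_eq · i = 18.60 × 0.0050 = 0.09299 m/d (same in every zone)
Zone A: v = q/n = 0.09299/0.06 = 1.550 m/d → t_A = 601/1.550 = 387.8 d
Zone B: v = q/n = 0.09299/0.26 = 0.3577 m/d → t_B = 305/0.3577 = 852.8 d
Total t = 387.8 + 852.8 = 1241 d
   = 1241 / 365 = 3.40 yr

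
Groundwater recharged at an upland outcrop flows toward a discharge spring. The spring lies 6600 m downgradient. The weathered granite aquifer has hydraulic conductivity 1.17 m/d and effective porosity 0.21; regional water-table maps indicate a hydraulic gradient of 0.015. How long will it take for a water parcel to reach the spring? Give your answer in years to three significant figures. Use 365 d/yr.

Specific discharge q = 1.17 × 0.015 = 0.01755 m/d
v_s = q/n_e = 0.01755/0.21 = 0.08357 m/d
t = L / v = 6600 / 0.08357 = 78970 d
   = 78970 / 365 = 216 yr

216 years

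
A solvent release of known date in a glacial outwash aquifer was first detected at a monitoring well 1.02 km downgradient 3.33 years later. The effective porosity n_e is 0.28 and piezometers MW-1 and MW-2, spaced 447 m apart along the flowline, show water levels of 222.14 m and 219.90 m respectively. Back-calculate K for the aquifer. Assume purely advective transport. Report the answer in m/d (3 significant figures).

46.9 m/d

Hydraulic gradient i = (222.14 − 219.90) / 447 = 2.24 / 447 = 0.005011
t = 3.33 years = 1215 d
L = 1.02 km = 1020 m
v = L / t = 1020 / 1215 = 0.8392 m/d
K = v · n / i = 0.8392 × 0.28 / 0.005011 = 46.9 m/d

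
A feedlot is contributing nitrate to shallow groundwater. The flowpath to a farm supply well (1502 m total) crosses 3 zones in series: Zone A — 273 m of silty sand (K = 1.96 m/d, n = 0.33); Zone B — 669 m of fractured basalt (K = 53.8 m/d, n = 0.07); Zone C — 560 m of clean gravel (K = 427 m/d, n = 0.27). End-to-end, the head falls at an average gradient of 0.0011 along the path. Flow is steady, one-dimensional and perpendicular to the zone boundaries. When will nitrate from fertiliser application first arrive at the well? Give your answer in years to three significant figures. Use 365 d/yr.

For zones in series the flux q is common to all zones; the equivalent conductivity is the harmonic (thickness-weighted) mean, K_eq = L_total / Σ(L_j/K_j).
Σ(L/K) = 273/1.96 + 669/53.8 + 560/427 = 139.3 + 12.43 + 1.311 = 153.0 d
K_eq = L_total / Σ(L/K) = 1502 / 153.0 = 9.815 m/d
q = K_eq · i = 9.815 × 0.0011 = 0.01080 m/d (same in every zone)
Zone A: v = q/n = 0.01080/0.33 = 0.03272 m/d → t_A = 273/0.03272 = 8344 d
Zone B: v = q/n = 0.01080/0.07 = 0.1542 m/d → t_B = 669/0.1542 = 4338 d
Zone C: v = q/n = 0.01080/0.27 = 0.03999 m/d → t_C = 560/0.03999 = 14000 d
Total t = 8344 + 4338 + 14000 = 26690 d
   = 26690 / 365 = 73.1 yr

73.1 years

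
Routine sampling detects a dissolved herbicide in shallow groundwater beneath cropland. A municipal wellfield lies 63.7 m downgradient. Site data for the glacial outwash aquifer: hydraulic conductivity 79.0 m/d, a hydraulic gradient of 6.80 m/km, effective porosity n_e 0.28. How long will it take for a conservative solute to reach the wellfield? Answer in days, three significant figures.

Darcy flux q = K·i = 79.0 × 0.0068 = 0.5372 m/d
v_s = q/n_e = 0.5372/0.28 = 1.919 m/d
t = L / v = 63.7 / 1.919 = 33.20 d

33.2 days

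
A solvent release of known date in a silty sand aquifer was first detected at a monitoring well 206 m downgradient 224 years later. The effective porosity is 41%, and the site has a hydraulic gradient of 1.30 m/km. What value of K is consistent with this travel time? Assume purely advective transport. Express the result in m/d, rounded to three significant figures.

t = 224 years = 81760 d
v = L / t = 206 / 81760 = 0.002520 m/d
K = v · n / i = 0.002520 × 0.41 / 0.0013 = 0.795 m/d

0.795 m/d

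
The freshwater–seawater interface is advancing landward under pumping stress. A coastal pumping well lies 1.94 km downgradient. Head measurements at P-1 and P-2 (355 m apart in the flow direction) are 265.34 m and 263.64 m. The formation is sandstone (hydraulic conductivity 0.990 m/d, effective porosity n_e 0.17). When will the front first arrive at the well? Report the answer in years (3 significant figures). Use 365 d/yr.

191 years

Hydraulic gradient i = (265.34 − 263.64) / 355 = 1.70 / 355 = 0.004789
q = Ki = 0.990 × 0.004789 = 0.004741 m/d
Seepage velocity v = q / n = 0.004741 / 0.17 = 0.02789 m/d
L = 1.94 km = 1940 m
t = L / v = 1940 / 0.02789 = 69570 d
   = 69570 / 365 = 191 yr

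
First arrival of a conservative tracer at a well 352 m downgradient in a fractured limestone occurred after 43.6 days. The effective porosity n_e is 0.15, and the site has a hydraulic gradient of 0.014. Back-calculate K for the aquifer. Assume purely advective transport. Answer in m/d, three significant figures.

v = L / t = 352 / 43.6 = 8.073 m/d
K = v · n / i = 8.073 × 0.15 / 0.014 = 86.5 m/d

86.5 m/d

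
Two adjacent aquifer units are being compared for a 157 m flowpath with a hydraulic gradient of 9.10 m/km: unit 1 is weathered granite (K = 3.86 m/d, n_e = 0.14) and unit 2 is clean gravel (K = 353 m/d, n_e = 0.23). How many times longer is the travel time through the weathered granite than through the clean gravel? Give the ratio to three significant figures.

Unit 1 (weathered granite): v = 3.86×0.0091/0.14 = 0.2509 m/d, t = 157/0.2509 = 625.7 d
Unit 2 (clean gravel): v = 353×0.0091/0.23 = 13.97 m/d, t = 157/13.97 = 11.24 d
t(weathered granite) / t(clean gravel) = 625.7/11.24 = 55.7

55.7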